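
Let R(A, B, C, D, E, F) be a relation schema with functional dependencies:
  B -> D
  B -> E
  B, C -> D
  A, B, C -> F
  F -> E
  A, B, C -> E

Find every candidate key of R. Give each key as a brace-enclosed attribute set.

{A, B, C}

Attributes never on any right-hand side: {A, B, C} — every candidate key must contain all of them.
Closure of {A, B, C} is {A, B, C, D, E, F}, the whole schema; {A, B, C} is a candidate key.
No smaller or unrelated set reaches every attribute, so there are no other keys.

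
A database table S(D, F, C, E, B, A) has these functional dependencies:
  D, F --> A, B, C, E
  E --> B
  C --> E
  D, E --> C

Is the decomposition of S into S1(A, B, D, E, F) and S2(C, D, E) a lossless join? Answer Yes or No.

Common attributes: {D, E}; their closure is {B, C, D, E}.
This includes all of S2, so the common attributes are a superkey of S2 — the join is lossless.

Yes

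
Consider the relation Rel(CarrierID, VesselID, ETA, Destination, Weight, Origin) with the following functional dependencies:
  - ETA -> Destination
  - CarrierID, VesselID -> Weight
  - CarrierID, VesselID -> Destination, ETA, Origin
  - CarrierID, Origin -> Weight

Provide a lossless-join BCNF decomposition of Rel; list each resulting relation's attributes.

Candidate key of the original relation: {CarrierID, VesselID}.
In {CarrierID, Destination, ETA, Origin, VesselID, Weight}, {ETA} is not a superkey ({ETA}⁺ restricted to this set is {Destination, ETA}), so split on ETA -> Destination into {Destination, ETA} and {CarrierID, ETA, Origin, VesselID, Weight}.
{Destination, ETA} is in BCNF.
In {CarrierID, ETA, Origin, VesselID, Weight}, {CarrierID, Origin} is not a superkey ({CarrierID, Origin}⁺ restricted to this set is {CarrierID, Origin, Weight}), so split on CarrierID, Origin -> Weight into {CarrierID, Origin, Weight} and {CarrierID, ETA, Origin, VesselID}.
{CarrierID, Origin, Weight} is in BCNF.
{CarrierID, ETA, Origin, VesselID} is in BCNF.

{CarrierID, ETA, Origin, VesselID}; {CarrierID, Origin, Weight}; {Destination, ETA}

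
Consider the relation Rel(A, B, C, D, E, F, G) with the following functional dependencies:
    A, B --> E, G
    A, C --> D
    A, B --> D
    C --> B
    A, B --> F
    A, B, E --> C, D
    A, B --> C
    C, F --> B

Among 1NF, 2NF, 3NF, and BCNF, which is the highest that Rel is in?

Candidate keys: {A, B}, {A, C}. Prime attributes: {A, B, C}.
C --> B breaks BCNF: {C}⁺ = {B, C}, so {C} is not a superkey.
But every attribute on its right side ({B}) is prime, and the same holds for every other non-superkey FD, so 3NF still holds.

3NF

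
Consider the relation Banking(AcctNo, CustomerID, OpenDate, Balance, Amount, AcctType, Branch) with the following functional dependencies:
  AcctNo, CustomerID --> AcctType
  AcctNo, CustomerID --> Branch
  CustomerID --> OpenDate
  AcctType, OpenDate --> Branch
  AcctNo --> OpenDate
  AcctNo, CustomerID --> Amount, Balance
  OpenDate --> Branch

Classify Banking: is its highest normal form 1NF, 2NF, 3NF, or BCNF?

1NF

Candidate key: {AcctNo, CustomerID}. Prime attributes: {AcctNo, CustomerID}.
For CustomerID --> OpenDate we have {CustomerID}⁺ = {Branch, CustomerID, OpenDate}; {CustomerID} is not a superkey, so BCNF fails.
CustomerID --> OpenDate has non-prime {OpenDate} on the right and a non-superkey on the left, so 3NF fails.
{AcctNo} is a proper subset of the key {AcctNo, CustomerID}, and {AcctNo}⁺ contains the non-prime attributes {Branch, OpenDate} — a partial dependency, so 2NF is violated.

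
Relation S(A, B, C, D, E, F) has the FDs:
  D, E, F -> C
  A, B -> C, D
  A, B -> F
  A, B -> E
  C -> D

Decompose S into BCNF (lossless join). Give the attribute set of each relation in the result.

Candidate key of the original relation: {A, B}.
Within {A, B, C, D, E, F}: {D, E, F}⁺ ∩ {A, B, C, D, E, F} = {C, D, E, F}, not the whole set, so D, E, F -> C violates BCNF; decompose into {C, D, E, F} and {A, B, D, E, F}.
Within {C, D, E, F}: {C}⁺ ∩ {C, D, E, F} = {C, D}, not the whole set, so C -> D violates BCNF; decompose into {C, D} and {C, E, F}.
{C, D}: every determinant is a superkey — BCNF.
{C, E, F}: every determinant is a superkey — BCNF.
{A, B, D, E, F}: every determinant is a superkey — BCNF.

{A, B, D, E, F}; {C, D}; {C, E, F}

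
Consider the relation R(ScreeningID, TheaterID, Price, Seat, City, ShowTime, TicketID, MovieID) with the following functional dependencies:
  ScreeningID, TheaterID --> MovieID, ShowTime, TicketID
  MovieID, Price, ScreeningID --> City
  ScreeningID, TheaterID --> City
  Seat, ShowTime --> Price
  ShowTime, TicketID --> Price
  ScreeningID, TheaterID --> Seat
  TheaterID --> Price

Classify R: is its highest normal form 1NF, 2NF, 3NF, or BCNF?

1NF

Candidate key: {ScreeningID, TheaterID}. Prime attributes: {ScreeningID, TheaterID}.
For MovieID, Price, ScreeningID --> City we have {MovieID, Price, ScreeningID}⁺ = {City, MovieID, Price, ScreeningID}; {MovieID, Price, ScreeningID} is not a superkey, so BCNF fails.
MovieID, Price, ScreeningID --> City determines the non-prime attribute {City} from a non-superkey — 3NF is violated.
The proper key subset {TheaterID} of {ScreeningID, TheaterID} determines non-prime {Price}, so the relation is not even in 2NF.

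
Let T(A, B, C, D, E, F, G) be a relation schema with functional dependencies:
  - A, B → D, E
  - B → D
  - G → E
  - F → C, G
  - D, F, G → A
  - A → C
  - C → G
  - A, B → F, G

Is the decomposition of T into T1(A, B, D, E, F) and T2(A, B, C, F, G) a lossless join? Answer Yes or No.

The shared attributes are {A, B, F} and {A, B, F}⁺ = {A, B, C, D, E, F, G}.
This includes all of T1, so the common attributes are a superkey of T1 — the join is lossless.

Yes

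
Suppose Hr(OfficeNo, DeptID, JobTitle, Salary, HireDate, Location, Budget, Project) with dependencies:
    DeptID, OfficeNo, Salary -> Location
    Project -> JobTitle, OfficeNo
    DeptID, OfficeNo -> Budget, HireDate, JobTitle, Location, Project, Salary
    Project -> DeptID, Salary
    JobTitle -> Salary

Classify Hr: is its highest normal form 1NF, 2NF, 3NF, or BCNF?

Candidate keys: {DeptID, OfficeNo}, {Project}. Prime attributes: {DeptID, OfficeNo, Project}.
For JobTitle -> Salary we have {JobTitle}⁺ = {JobTitle, Salary}; {JobTitle} is not a superkey, so BCNF fails.
JobTitle -> Salary determines the non-prime attribute {Salary} from a non-superkey — 3NF is violated.
No proper subset of a key has a non-prime attribute in its closure, so there is no partial dependency; 2NF holds.

2NF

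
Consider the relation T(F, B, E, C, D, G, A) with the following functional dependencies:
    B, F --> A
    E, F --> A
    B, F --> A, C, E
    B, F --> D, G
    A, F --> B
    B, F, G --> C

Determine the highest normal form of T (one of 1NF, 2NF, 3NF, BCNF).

Candidate keys: {A, F}, {B, F}, {E, F}. Prime attributes: {A, B, E, F}.
The left-hand side of every FD is a superkey, so BCNF is satisfied.

BCNF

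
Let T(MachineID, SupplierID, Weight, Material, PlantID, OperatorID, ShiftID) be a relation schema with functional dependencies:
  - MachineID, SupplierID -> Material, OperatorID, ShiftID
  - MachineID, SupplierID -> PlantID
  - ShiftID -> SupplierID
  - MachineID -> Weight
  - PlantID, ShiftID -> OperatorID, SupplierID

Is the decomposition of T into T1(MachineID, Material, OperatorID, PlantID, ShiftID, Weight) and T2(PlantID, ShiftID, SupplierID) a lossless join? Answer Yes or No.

T1 ∩ T2 = {PlantID, ShiftID}; its closure under F is {OperatorID, PlantID, ShiftID, SupplierID}.
This includes all of T2, so the common attributes are a superkey of T2 — the join is lossless.

Yes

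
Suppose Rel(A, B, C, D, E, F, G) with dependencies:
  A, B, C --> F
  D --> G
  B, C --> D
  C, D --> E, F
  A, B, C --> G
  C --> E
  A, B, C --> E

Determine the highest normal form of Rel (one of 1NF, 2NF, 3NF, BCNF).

Candidate key: {A, B, C}. Prime attributes: {A, B, C}.
D --> G breaks BCNF: {D}⁺ = {D, G}, so {D} is not a superkey.
D --> G determines the non-prime attribute {G} from a non-superkey — 3NF is violated.
{C} is a proper subset of the key {A, B, C}, and {C}⁺ contains the non-prime attribute {E} — a partial dependency, so 2NF is violated.

1NF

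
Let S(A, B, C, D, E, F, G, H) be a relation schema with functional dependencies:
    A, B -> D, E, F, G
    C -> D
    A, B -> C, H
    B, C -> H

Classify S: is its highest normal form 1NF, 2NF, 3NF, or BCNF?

Candidate key: {A, B}. Prime attributes: {A, B}.
For C -> D we have {C}⁺ = {C, D}; {C} is not a superkey, so BCNF fails.
C -> D determines the non-prime attribute {D} from a non-superkey — 3NF is violated.
Checking every proper subset of each key, none determines a non-prime attribute — 2NF is satisfied.

2NF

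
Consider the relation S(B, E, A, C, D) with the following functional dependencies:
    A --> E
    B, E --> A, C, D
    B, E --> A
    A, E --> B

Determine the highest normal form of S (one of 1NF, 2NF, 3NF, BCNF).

Candidate keys: {A}, {B, E}. Prime attributes: {A, B, E}.
Every FD has a superkey on the left, so the relation is in BCNF.

BCNF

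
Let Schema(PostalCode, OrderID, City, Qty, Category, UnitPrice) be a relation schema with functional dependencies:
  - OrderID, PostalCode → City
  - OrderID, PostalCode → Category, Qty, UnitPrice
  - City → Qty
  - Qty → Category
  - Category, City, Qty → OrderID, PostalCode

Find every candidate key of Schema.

{City}⁺ = {Category, City, OrderID, PostalCode, Qty, UnitPrice} — all of the relation — so {City} is a candidate key.
{OrderID, PostalCode}⁺ = {Category, City, OrderID, PostalCode, Qty, UnitPrice} — all of the relation — so {OrderID, PostalCode} is a candidate key.
No proper subset of any of these is a key, and no other minimal superkey exists.

{City}, {OrderID, PostalCode}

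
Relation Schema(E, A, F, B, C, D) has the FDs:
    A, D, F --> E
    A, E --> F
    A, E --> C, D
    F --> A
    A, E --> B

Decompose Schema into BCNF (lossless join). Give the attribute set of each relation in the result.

{A, F}; {B, C, D, E, F}

Candidate keys of the original relation: {A, E}, {D, F}, {E, F}.
Within {A, B, C, D, E, F}: {F}⁺ ∩ {A, B, C, D, E, F} = {A, F}, not the whole set, so F --> A violates BCNF; decompose into {A, F} and {B, C, D, E, F}.
{A, F} has no BCNF violation.
{B, C, D, E, F} has no BCNF violation.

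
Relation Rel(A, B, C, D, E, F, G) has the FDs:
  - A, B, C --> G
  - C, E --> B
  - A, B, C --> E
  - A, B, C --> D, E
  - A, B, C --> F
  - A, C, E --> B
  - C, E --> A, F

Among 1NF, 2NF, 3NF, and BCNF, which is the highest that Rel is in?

BCNF

Candidate keys: {A, B, C}, {C, E}. Prime attributes: {A, B, C, E}.
The left-hand side of every FD is a superkey, so BCNF is satisfied.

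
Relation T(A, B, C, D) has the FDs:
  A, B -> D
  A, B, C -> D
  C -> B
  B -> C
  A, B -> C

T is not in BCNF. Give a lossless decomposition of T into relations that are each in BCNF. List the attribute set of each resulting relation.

{A, C, D}; {B, C}

Candidate keys of the original relation: {A, B}, {A, C}.
{A, B, C, D}: {C} determines {B, C} here but is not a superkey — split on C -> B, giving {B, C} and {A, C, D}.
{B, C} has no BCNF violation.
{A, C, D} has no BCNF violation.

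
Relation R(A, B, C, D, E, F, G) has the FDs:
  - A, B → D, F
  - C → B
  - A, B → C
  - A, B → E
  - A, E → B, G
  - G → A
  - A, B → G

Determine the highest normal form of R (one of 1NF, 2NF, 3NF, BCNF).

3NF

Candidate keys: {A, B}, {A, C}, {A, E}, {B, G}, {C, G}, {E, G}. Prime attributes: {A, B, C, E, G}.
C → B: {C}⁺ = {B, C}, which is not all of the attributes, so the left side is not a superkey — BCNF is violated.
Since {B} ⊆ prime attributes and every other non-superkey FD also has a prime right side, the schema is in 3NF.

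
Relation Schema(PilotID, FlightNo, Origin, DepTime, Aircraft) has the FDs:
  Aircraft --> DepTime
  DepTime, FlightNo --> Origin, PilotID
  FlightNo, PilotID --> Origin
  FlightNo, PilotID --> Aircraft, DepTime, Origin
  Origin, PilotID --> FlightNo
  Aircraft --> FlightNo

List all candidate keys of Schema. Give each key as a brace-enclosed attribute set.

{Aircraft}, {DepTime, FlightNo}, {FlightNo, PilotID}, {Origin, PilotID}

{Aircraft}⁺ = {Aircraft, DepTime, FlightNo, Origin, PilotID}, which is every attribute, so {Aircraft} is a candidate key.
{DepTime, FlightNo}⁺ = {Aircraft, DepTime, FlightNo, Origin, PilotID}, which is every attribute, so {DepTime, FlightNo} is a candidate key.
{FlightNo, PilotID}⁺ = {Aircraft, DepTime, FlightNo, Origin, PilotID}, which is every attribute, so {FlightNo, PilotID} is a candidate key.
{Origin, PilotID}⁺ = {Aircraft, DepTime, FlightNo, Origin, PilotID}, which is every attribute, so {Origin, PilotID} is a candidate key.
Any other superkey properly contains one of these, so there are no further candidate keys.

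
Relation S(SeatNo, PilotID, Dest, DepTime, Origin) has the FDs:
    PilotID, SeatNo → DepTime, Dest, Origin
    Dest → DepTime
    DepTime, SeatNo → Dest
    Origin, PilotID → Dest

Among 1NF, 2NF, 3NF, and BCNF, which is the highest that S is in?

Candidate key: {PilotID, SeatNo}. Prime attributes: {PilotID, SeatNo}.
For Dest → DepTime we have {Dest}⁺ = {DepTime, Dest}; {Dest} is not a superkey, so BCNF fails.
Dest → DepTime has non-prime {DepTime} on the right and a non-superkey on the left, so 3NF fails.
No proper subset of a key has a non-prime attribute in its closure, so there is no partial dependency; 2NF holds.

2NF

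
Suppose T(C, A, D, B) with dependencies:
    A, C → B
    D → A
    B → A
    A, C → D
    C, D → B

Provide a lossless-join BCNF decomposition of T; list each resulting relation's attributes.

{A, D}; {B, C, D}

Candidate keys of the original relation: {A, C}, {B, C}, {C, D}.
In {A, B, C, D}, {D} is not a superkey ({D}⁺ restricted to this set is {A, D}), so split on D → A into {A, D} and {B, C, D}.
{A, D} has no BCNF violation.
{B, C, D} has no BCNF violation.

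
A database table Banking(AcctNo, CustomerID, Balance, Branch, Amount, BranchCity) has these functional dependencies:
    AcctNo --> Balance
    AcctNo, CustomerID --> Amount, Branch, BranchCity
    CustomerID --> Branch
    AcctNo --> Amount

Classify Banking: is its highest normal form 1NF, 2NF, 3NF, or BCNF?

1NF

Candidate key: {AcctNo, CustomerID}. Prime attributes: {AcctNo, CustomerID}.
AcctNo --> Balance: {AcctNo}⁺ = {AcctNo, Amount, Balance}, which is not all of the attributes, so the left side is not a superkey — BCNF is violated.
Because {Balance} is non-prime and the left side of AcctNo --> Balance is not a superkey, the relation is not in 3NF.
{AcctNo} is a proper subset of the key {AcctNo, CustomerID}, and {AcctNo}⁺ contains the non-prime attributes {Amount, Balance} — a partial dependency, so 2NF is violated.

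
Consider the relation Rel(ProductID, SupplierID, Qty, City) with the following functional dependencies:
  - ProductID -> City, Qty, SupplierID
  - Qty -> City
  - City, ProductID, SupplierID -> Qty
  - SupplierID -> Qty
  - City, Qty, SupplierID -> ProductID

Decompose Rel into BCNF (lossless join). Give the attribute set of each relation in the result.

{City, Qty}; {ProductID, Qty, SupplierID}

Candidate keys of the original relation: {ProductID}, {SupplierID}.
{City, ProductID, Qty, SupplierID}: {Qty} determines {City, Qty} here but is not a superkey — split on Qty -> City, giving {City, Qty} and {ProductID, Qty, SupplierID}.
{City, Qty}: every determinant is a superkey — BCNF.
{ProductID, Qty, SupplierID}: every determinant is a superkey — BCNF.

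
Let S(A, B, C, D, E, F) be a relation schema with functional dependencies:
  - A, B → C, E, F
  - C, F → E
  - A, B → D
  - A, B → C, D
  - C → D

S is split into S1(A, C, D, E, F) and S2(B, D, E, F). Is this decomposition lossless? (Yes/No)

The shared attributes are {D, E, F} and {D, E, F}⁺ = {D, E, F}.
The closure covers neither S1 nor S2 entirely; the join is not lossless.

No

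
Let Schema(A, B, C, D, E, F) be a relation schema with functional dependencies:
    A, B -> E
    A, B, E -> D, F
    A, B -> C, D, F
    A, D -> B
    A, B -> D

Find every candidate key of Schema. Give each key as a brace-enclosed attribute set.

{A, B}, {A, D}

No FD produces {A}, so it must be in every candidate key.
{A, B} is a candidate key since {A, B}⁺ = {A, B, C, D, E, F} covers every attribute.
{A, D} is a candidate key since {A, D}⁺ = {A, B, C, D, E, F} covers every attribute.
No proper subset of any of these is a key, and no other minimal superkey exists.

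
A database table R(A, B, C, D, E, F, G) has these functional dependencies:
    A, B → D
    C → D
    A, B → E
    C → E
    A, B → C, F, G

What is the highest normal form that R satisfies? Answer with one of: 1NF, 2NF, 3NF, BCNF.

2NF

Candidate key: {A, B}. Prime attributes: {A, B}.
C → D: {C}⁺ = {C, D, E}, which is not all of the attributes, so the left side is not a superkey — BCNF is violated.
C → D determines the non-prime attribute {D} from a non-superkey — 3NF is violated.
No proper subset of a key has a non-prime attribute in its closure, so there is no partial dependency; 2NF holds.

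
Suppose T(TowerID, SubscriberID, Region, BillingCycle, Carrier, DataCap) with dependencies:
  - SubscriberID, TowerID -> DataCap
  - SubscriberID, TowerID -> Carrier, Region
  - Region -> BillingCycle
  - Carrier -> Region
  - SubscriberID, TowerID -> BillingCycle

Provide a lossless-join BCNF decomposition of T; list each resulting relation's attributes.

{BillingCycle, Region}; {Carrier, DataCap, SubscriberID, TowerID}; {Carrier, Region}

Candidate key of the original relation: {SubscriberID, TowerID}.
{BillingCycle, Carrier, DataCap, Region, SubscriberID, TowerID}: {Region} determines {BillingCycle, Region} here but is not a superkey — split on Region -> BillingCycle, giving {BillingCycle, Region} and {Carrier, DataCap, Region, SubscriberID, TowerID}.
{BillingCycle, Region} has no BCNF violation.
{Carrier, DataCap, Region, SubscriberID, TowerID}: {Carrier} determines {Carrier, Region} here but is not a superkey — split on Carrier -> Region, giving {Carrier, Region} and {Carrier, DataCap, SubscriberID, TowerID}.
{Carrier, Region} has no BCNF violation.
{Carrier, DataCap, SubscriberID, TowerID} has no BCNF violation.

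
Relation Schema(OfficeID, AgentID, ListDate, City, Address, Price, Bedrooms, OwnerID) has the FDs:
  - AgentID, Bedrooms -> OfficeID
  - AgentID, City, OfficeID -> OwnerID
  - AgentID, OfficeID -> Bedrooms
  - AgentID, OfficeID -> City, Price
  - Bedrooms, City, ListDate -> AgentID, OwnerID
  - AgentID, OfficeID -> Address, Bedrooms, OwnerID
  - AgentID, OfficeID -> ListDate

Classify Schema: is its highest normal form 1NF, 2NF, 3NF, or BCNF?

Candidate keys: {AgentID, Bedrooms}, {AgentID, OfficeID}, {Bedrooms, City, ListDate}. Prime attributes: {AgentID, Bedrooms, City, ListDate, OfficeID}.
Each dependency's left side is a superkey — BCNF holds.

BCNF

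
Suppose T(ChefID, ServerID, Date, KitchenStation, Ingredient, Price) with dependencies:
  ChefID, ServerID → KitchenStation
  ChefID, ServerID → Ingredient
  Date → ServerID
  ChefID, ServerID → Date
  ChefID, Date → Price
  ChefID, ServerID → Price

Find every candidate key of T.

{ChefID, Date}, {ChefID, ServerID}

No FD produces {ChefID}, so it must be in every candidate key.
{ChefID, Date}⁺ = {ChefID, Date, Ingredient, KitchenStation, Price, ServerID}, which is every attribute, so {ChefID, Date} is a candidate key.
{ChefID, ServerID}⁺ = {ChefID, Date, Ingredient, KitchenStation, Price, ServerID}, which is every attribute, so {ChefID, ServerID} is a candidate key.
No proper subset of any of these is a key, and no other minimal superkey exists.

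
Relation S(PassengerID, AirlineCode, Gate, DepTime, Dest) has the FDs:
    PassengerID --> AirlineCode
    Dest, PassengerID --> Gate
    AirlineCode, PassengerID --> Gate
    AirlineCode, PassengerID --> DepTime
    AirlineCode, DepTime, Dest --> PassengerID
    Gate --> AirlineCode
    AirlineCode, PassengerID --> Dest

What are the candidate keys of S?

{PassengerID}⁺ = {AirlineCode, DepTime, Dest, Gate, PassengerID} — all of the relation — so {PassengerID} is a candidate key.
{AirlineCode, DepTime, Dest}⁺ = {AirlineCode, DepTime, Dest, Gate, PassengerID} — all of the relation — so {AirlineCode, DepTime, Dest} is a candidate key.
{DepTime, Dest, Gate}⁺ = {AirlineCode, DepTime, Dest, Gate, PassengerID} — all of the relation — so {DepTime, Dest, Gate} is a candidate key.
These are minimal and exhaustive — every other superkey contains one of them.

{AirlineCode, DepTime, Dest}, {DepTime, Dest, Gate}, {PassengerID}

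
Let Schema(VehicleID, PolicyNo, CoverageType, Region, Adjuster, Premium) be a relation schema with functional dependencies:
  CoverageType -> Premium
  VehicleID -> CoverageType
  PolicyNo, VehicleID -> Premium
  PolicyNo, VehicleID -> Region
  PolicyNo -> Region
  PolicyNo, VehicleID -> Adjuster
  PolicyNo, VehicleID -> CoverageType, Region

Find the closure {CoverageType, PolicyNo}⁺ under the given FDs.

Start with {CoverageType, PolicyNo}.
CoverageType -> Premium applies; add {Premium} → now {CoverageType, PolicyNo, Premium}.
PolicyNo -> Region applies; add {Region} → now {CoverageType, PolicyNo, Premium, Region}.
No further FD applies.

{CoverageType, PolicyNo, Premium, Region}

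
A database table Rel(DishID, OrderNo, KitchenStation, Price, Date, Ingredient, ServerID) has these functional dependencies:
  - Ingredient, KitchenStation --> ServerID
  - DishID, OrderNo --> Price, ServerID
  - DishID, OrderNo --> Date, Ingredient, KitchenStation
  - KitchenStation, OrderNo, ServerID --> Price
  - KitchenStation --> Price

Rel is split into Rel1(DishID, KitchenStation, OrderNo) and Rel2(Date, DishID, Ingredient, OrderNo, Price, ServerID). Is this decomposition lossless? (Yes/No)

Yes

The shared attributes are {DishID, OrderNo} and {DishID, OrderNo}⁺ = {Date, DishID, Ingredient, KitchenStation, OrderNo, Price, ServerID}.
Since Rel1 ⊆ {Date, DishID, Ingredient, KitchenStation, OrderNo, Price, ServerID}, the intersection is a superkey of Rel1; the decomposition is lossless.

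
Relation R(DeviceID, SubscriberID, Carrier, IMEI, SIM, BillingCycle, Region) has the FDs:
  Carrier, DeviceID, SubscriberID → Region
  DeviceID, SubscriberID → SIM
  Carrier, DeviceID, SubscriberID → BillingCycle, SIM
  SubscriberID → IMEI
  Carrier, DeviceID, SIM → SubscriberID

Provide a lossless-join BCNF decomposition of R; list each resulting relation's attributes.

{BillingCycle, Carrier, DeviceID, Region, SubscriberID}; {DeviceID, SIM, SubscriberID}; {IMEI, SubscriberID}

Candidate keys of the original relation: {Carrier, DeviceID, SIM}, {Carrier, DeviceID, SubscriberID}.
Within {BillingCycle, Carrier, DeviceID, IMEI, Region, SIM, SubscriberID}: {DeviceID, SubscriberID}⁺ ∩ {BillingCycle, Carrier, DeviceID, IMEI, Region, SIM, SubscriberID} = {DeviceID, IMEI, SIM, SubscriberID}, not the whole set, so DeviceID, SubscriberID → IMEI, SIM violates BCNF; decompose into {DeviceID, IMEI, SIM, SubscriberID} and {BillingCycle, Carrier, DeviceID, Region, SubscriberID}.
Within {DeviceID, IMEI, SIM, SubscriberID}: {SubscriberID}⁺ ∩ {DeviceID, IMEI, SIM, SubscriberID} = {IMEI, SubscriberID}, not the whole set, so SubscriberID → IMEI violates BCNF; decompose into {IMEI, SubscriberID} and {DeviceID, SIM, SubscriberID}.
{IMEI, SubscriberID}: every determinant is a superkey — BCNF.
{DeviceID, SIM, SubscriberID}: every determinant is a superkey — BCNF.
{BillingCycle, Carrier, DeviceID, Region, SubscriberID}: every determinant is a superkey — BCNF.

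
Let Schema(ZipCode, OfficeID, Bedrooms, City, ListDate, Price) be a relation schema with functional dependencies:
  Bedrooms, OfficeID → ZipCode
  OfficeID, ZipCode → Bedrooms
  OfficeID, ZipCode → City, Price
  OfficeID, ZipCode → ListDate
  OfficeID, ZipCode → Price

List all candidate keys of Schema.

{Bedrooms, OfficeID}, {OfficeID, ZipCode}

Attributes never on any right-hand side: {OfficeID} — every candidate key must contain it.
Closure of {Bedrooms, OfficeID} is {Bedrooms, City, ListDate, OfficeID, Price, ZipCode}, the whole schema; {Bedrooms, OfficeID} is a candidate key.
Closure of {OfficeID, ZipCode} is {Bedrooms, City, ListDate, OfficeID, Price, ZipCode}, the whole schema; {OfficeID, ZipCode} is a candidate key.
No proper subset of any of these is a key, and no other minimal superkey exists.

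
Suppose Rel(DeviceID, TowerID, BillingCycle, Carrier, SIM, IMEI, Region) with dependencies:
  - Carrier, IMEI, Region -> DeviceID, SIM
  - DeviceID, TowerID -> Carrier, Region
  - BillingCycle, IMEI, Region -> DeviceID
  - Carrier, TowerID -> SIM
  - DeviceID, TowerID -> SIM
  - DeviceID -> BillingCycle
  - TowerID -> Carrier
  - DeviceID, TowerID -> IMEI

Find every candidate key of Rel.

Attributes never on any right-hand side: {TowerID} — every candidate key must contain it.
{DeviceID, TowerID}⁺ = {BillingCycle, Carrier, DeviceID, IMEI, Region, SIM, TowerID} — all of the relation — so {DeviceID, TowerID} is a candidate key.
{IMEI, Region, TowerID}⁺ = {BillingCycle, Carrier, DeviceID, IMEI, Region, SIM, TowerID} — all of the relation — so {IMEI, Region, TowerID} is a candidate key.
These are minimal and exhaustive — every other superkey contains one of them.

{DeviceID, TowerID}, {IMEI, Region, TowerID}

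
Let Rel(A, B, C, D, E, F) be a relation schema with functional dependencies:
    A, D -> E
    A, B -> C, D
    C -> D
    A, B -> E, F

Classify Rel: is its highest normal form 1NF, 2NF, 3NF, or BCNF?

Candidate key: {A, B}. Prime attributes: {A, B}.
A, D -> E: {A, D}⁺ = {A, D, E}, which is not all of the attributes, so the left side is not a superkey — BCNF is violated.
A, D -> E has non-prime {E} on the right and a non-superkey on the left, so 3NF fails.
Checking every proper subset of each key, none determines a non-prime attribute — 2NF is satisfied.

2NF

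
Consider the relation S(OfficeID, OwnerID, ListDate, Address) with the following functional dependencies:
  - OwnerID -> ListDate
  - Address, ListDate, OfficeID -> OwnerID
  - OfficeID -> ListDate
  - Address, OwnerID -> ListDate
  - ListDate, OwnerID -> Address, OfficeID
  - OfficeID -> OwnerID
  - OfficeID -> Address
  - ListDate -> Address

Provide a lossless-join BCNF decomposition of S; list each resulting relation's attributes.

Candidate keys of the original relation: {OfficeID}, {OwnerID}.
{Address, ListDate, OfficeID, OwnerID}: {ListDate} determines {Address, ListDate} here but is not a superkey — split on ListDate -> Address, giving {Address, ListDate} and {ListDate, OfficeID, OwnerID}.
{Address, ListDate}: every determinant is a superkey — BCNF.
{ListDate, OfficeID, OwnerID}: every determinant is a superkey — BCNF.

{Address, ListDate}; {ListDate, OfficeID, OwnerID}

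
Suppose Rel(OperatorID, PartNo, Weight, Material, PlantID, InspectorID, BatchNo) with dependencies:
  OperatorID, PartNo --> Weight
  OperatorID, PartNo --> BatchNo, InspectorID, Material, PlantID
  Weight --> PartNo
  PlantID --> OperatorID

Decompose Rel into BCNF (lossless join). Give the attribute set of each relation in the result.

Candidate keys of the original relation: {OperatorID, PartNo}, {OperatorID, Weight}, {PartNo, PlantID}, {PlantID, Weight}.
In {BatchNo, InspectorID, Material, OperatorID, PartNo, PlantID, Weight}, {Weight} is not a superkey ({Weight}⁺ restricted to this set is {PartNo, Weight}), so split on Weight --> PartNo into {PartNo, Weight} and {BatchNo, InspectorID, Material, OperatorID, PlantID, Weight}.
{PartNo, Weight}: every determinant is a superkey — BCNF.
In {BatchNo, InspectorID, Material, OperatorID, PlantID, Weight}, {PlantID} is not a superkey ({PlantID}⁺ restricted to this set is {OperatorID, PlantID}), so split on PlantID --> OperatorID into {OperatorID, PlantID} and {BatchNo, InspectorID, Material, PlantID, Weight}.
{OperatorID, PlantID}: every determinant is a superkey — BCNF.
{BatchNo, InspectorID, Material, PlantID, Weight}: every determinant is a superkey — BCNF.

{BatchNo, InspectorID, Material, PlantID, Weight}; {OperatorID, PlantID}; {PartNo, Weight}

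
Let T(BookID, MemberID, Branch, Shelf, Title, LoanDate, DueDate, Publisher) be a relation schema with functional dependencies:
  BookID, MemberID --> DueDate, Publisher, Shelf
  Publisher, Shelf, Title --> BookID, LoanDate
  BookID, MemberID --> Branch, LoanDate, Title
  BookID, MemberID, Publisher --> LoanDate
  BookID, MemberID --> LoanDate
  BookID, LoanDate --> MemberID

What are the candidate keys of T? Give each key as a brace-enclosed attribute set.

{BookID, LoanDate}, {BookID, MemberID}, {Publisher, Shelf, Title}

{BookID, LoanDate}⁺ = {BookID, Branch, DueDate, LoanDate, MemberID, Publisher, Shelf, Title}, which is every attribute, so {BookID, LoanDate} is a candidate key.
{BookID, MemberID}⁺ = {BookID, Branch, DueDate, LoanDate, MemberID, Publisher, Shelf, Title}, which is every attribute, so {BookID, MemberID} is a candidate key.
{Publisher, Shelf, Title}⁺ = {BookID, Branch, DueDate, LoanDate, MemberID, Publisher, Shelf, Title}, which is every attribute, so {Publisher, Shelf, Title} is a candidate key.
These are minimal and exhaustive — every other superkey contains one of them.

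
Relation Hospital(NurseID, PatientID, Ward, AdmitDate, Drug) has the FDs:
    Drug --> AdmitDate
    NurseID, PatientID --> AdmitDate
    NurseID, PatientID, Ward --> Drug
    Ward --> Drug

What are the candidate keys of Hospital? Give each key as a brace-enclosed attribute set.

{NurseID, PatientID, Ward} never appear on the right of any FD, so every key must include all of them.
Closure of {NurseID, PatientID, Ward} is {AdmitDate, Drug, NurseID, PatientID, Ward}, the whole schema; {NurseID, PatientID, Ward} is a candidate key.
Every other attribute set either contains this one or has a smaller closure.

{NurseID, PatientID, Ward}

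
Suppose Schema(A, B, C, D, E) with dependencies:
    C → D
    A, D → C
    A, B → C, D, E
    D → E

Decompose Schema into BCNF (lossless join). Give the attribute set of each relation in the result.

Candidate key of the original relation: {A, B}.
{A, B, C, D, E}: {C} determines {C, D, E} here but is not a superkey — split on C → D, E, giving {C, D, E} and {A, B, C}.
{C, D, E}: {D} determines {D, E} here but is not a superkey — split on D → E, giving {D, E} and {C, D}.
{D, E} has no BCNF violation.
{C, D} has no BCNF violation.
{A, B, C} has no BCNF violation.

{A, B, C}; {C, D}; {D, E}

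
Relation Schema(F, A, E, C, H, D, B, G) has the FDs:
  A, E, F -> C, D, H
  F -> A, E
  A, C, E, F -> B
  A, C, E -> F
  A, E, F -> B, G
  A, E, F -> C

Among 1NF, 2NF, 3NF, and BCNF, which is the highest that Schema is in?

BCNF

Candidate keys: {A, C, E}, {F}. Prime attributes: {A, C, E, F}.
Every FD has a superkey on the left, so the relation is in BCNF.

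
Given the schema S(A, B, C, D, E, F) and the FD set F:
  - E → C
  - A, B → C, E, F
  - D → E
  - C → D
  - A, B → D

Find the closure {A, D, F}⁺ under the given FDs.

{A, C, D, E, F}

Start with {A, D, F}.
D → E applies; add {E} → now {A, D, E, F}.
E → C applies; add {C} → now {A, C, D, E, F}.
No further FD applies.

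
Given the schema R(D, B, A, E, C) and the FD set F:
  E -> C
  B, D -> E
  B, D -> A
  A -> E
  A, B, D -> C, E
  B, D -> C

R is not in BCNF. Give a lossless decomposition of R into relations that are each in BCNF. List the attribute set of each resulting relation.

Candidate key of the original relation: {B, D}.
In {A, B, C, D, E}, {E} is not a superkey ({E}⁺ restricted to this set is {C, E}), so split on E -> C into {C, E} and {A, B, D, E}.
{C, E} has no BCNF violation.
In {A, B, D, E}, {A} is not a superkey ({A}⁺ restricted to this set is {A, E}), so split on A -> E into {A, E} and {A, B, D}.
{A, E} has no BCNF violation.
{A, B, D} has no BCNF violation.

{A, B, D}; {A, E}; {C, E}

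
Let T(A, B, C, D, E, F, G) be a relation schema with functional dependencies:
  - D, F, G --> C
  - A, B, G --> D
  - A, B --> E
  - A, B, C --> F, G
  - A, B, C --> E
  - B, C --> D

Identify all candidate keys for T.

{A, B} never appear on the right of any FD, so every key must include all of them.
{A, B, C}⁺ = {A, B, C, D, E, F, G} — all of the relation — so {A, B, C} is a candidate key.
{A, B, F, G}⁺ = {A, B, C, D, E, F, G} — all of the relation — so {A, B, F, G} is a candidate key.
Any other superkey properly contains one of these, so there are no further candidate keys.

{A, B, C}, {A, B, F, G}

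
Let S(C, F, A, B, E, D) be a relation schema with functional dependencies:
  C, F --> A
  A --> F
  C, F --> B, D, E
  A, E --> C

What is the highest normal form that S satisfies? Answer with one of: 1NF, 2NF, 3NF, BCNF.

3NF

Candidate keys: {A, C}, {A, E}, {C, F}. Prime attributes: {A, C, E, F}.
A --> F: {A}⁺ = {A, F}, which is not all of the attributes, so the left side is not a superkey — BCNF is violated.
But every attribute on its right side ({F}) is prime, and the same holds for every other non-superkey FD, so 3NF still holds.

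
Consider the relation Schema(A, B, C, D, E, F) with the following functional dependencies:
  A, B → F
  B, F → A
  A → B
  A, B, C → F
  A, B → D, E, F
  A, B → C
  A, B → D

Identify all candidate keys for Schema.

{A} is a candidate key since {A}⁺ = {A, B, C, D, E, F} covers every attribute.
{B, F} is a candidate key since {B, F}⁺ = {A, B, C, D, E, F} covers every attribute.
Any other superkey properly contains one of these, so there are no further candidate keys.

{A}, {B, F}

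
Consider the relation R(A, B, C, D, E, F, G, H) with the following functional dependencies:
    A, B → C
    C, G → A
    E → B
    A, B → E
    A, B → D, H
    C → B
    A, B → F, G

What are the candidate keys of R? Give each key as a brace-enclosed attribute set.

{A, B}, {A, C}, {A, E}, {C, G}

{A, B} is a candidate key since {A, B}⁺ = {A, B, C, D, E, F, G, H} covers every attribute.
{A, C} is a candidate key since {A, C}⁺ = {A, B, C, D, E, F, G, H} covers every attribute.
{A, E} is a candidate key since {A, E}⁺ = {A, B, C, D, E, F, G, H} covers every attribute.
{C, G} is a candidate key since {C, G}⁺ = {A, B, C, D, E, F, G, H} covers every attribute.
Any other superkey properly contains one of these, so there are no further candidate keys.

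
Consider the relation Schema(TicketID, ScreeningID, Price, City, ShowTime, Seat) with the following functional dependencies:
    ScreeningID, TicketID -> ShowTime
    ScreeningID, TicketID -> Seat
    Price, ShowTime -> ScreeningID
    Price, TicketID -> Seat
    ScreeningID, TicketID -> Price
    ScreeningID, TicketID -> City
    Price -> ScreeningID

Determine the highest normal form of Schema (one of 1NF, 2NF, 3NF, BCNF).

3NF

Candidate keys: {Price, TicketID}, {ScreeningID, TicketID}. Prime attributes: {Price, ScreeningID, TicketID}.
Price, ShowTime -> ScreeningID breaks BCNF: {Price, ShowTime}⁺ = {Price, ScreeningID, ShowTime}, so {Price, ShowTime} is not a superkey.
Its right-hand attributes {ScreeningID} are all prime, as are those of every other non-superkey FD — the relation is in 3NF.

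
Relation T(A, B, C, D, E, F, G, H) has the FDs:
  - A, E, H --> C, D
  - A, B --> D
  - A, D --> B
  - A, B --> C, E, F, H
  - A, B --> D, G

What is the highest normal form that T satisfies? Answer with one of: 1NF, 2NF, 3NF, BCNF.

BCNF

Candidate keys: {A, B}, {A, D}, {A, E, H}. Prime attributes: {A, B, D, E, H}.
Every FD has a superkey on the left, so the relation is in BCNF.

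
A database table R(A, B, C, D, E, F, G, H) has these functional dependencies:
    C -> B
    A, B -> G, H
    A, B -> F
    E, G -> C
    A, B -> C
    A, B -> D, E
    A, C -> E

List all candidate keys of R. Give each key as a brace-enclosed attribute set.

{A, B}, {A, C}, {A, E, G}

{A} never appears on the right of any FD, so every key must include it.
{A, B} is a candidate key since {A, B}⁺ = {A, B, C, D, E, F, G, H} covers every attribute.
{A, C} is a candidate key since {A, C}⁺ = {A, B, C, D, E, F, G, H} covers every attribute.
{A, E, G} is a candidate key since {A, E, G}⁺ = {A, B, C, D, E, F, G, H} covers every attribute.
These are minimal and exhaustive — every other superkey contains one of them.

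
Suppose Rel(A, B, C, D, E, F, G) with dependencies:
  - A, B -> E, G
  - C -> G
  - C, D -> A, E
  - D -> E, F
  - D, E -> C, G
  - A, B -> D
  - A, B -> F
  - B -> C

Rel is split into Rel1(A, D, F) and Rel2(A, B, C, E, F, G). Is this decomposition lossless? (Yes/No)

Common attributes: {A, F}; their closure is {A, F}.
Neither Rel1 nor Rel2 is contained in that closure, so the decomposition is lossy.

No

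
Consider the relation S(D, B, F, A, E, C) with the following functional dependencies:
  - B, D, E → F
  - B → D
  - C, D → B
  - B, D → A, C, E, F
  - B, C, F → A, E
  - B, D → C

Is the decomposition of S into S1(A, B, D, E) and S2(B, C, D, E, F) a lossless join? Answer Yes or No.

Yes

S1 ∩ S2 = {B, D, E}; its closure under F is {A, B, C, D, E, F}.
Since S1 ⊆ {A, B, C, D, E, F}, the intersection is a superkey of S1; the decomposition is lossless.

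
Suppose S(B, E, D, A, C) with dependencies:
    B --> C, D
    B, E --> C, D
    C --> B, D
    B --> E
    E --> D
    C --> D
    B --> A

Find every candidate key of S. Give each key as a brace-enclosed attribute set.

{B}, {C}

{B} is a candidate key since {B}⁺ = {A, B, C, D, E} covers every attribute.
{C} is a candidate key since {C}⁺ = {A, B, C, D, E} covers every attribute.
No proper subset of any of these is a key, and no other minimal superkey exists.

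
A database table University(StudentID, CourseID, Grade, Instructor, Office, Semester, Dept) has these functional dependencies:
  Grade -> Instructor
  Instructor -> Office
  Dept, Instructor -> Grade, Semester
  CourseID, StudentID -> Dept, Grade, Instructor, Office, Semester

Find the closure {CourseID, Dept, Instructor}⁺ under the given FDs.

{CourseID, Dept, Grade, Instructor, Office, Semester}

Start with {CourseID, Dept, Instructor}.
Instructor -> Office applies; add {Office} → now {CourseID, Dept, Instructor, Office}.
Dept, Instructor -> Grade, Semester applies; add {Grade, Semester} → now {CourseID, Dept, Grade, Instructor, Office, Semester}.
No further FD applies.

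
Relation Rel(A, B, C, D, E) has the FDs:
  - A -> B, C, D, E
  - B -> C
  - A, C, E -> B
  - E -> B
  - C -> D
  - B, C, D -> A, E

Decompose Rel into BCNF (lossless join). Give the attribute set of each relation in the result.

{A, B, C, E}; {C, D}

Candidate keys of the original relation: {A}, {B}, {E}.
Within {A, B, C, D, E}: {C}⁺ ∩ {A, B, C, D, E} = {C, D}, not the whole set, so C -> D violates BCNF; decompose into {C, D} and {A, B, C, E}.
{C, D}: every determinant is a superkey — BCNF.
{A, B, C, E}: every determinant is a superkey — BCNF.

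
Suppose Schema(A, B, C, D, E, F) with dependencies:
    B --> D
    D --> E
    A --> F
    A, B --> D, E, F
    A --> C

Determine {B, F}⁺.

Start with {B, F}.
B --> D applies; add {D} → now {B, D, F}.
D --> E applies; add {E} → now {B, D, E, F}.
No further FD applies.

{B, D, E, F}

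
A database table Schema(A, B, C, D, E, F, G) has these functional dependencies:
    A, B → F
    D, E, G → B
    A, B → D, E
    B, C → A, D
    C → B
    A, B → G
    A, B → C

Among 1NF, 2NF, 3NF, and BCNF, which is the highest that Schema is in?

3NF

Candidate keys: {A, B}, {A, D, E, G}, {C}. Prime attributes: {A, B, C, D, E, G}.
D, E, G → B: {D, E, G}⁺ = {B, D, E, G}, which is not all of the attributes, so the left side is not a superkey — BCNF is violated.
But every attribute on its right side ({B}) is prime, and the same holds for every other non-superkey FD, so 3NF still holds.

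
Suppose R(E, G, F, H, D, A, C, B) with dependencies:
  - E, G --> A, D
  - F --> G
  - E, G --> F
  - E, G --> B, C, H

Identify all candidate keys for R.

{E, F}, {E, G}

Attributes never on any right-hand side: {E} — every candidate key must contain it.
Closure of {E, F} is {A, B, C, D, E, F, G, H}, the whole schema; {E, F} is a candidate key.
Closure of {E, G} is {A, B, C, D, E, F, G, H}, the whole schema; {E, G} is a candidate key.
Any other superkey properly contains one of these, so there are no further candidate keys.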